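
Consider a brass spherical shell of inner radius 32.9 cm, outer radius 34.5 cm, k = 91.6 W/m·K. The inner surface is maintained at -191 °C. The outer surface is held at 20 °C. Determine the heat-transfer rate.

Q = 4πk·ΔT/(1/r₁ − 1/r₂) = 4π × 91.6 × 211 / (1/0.329 − 1/0.345) = 1.72×10^6 W

Q = 1720 kW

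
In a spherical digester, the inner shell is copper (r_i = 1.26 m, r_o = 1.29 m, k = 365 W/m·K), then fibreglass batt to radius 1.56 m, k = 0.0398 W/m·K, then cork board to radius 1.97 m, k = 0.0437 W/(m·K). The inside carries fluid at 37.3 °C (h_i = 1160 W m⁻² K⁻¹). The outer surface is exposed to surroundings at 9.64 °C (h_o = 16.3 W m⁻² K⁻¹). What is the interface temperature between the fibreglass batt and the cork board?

T = 22.8 °C

Treat each layer as a resistance in series:
  R_conv,in = 1/(4πr²h) = 1/(4π·1.26²·1160) = 4.321×10^-5 K/W
  R_copper = (1/1.26 − 1/1.29)/(4πk) = 0.01846/(4π·365) = 4.024×10^-6 K/W
  R_fibreglass batt = (1/1.29 − 1/1.56)/(4πk) = 0.1342/(4π·0.0398) = 0.2683 K/W
  R_cork board = (1/1.56 − 1/1.97)/(4πk) = 0.1334/(4π·0.0437) = 0.2429 K/W
  R_conv,out = 1/(4πr²h) = 1/(4π·1.97²·16.3) = 0.001258 K/W
ΣR = 4.321×10^-5 + 4.024×10^-6 + 0.2683 + 0.2429 + 0.001258 = 0.5125 K/W
Q = ΔT/ΣR = (37.3 °C − 9.64 °C)/0.5125 = 53.97 W
From the inner boundary to the fibreglass batt/cork board interface, ΣR_partial = 0.2683 K/W.
T_interface = T_in − Q·ΣR_partial = 37.3 °C − (53.97)(0.2683) = 22.8 °C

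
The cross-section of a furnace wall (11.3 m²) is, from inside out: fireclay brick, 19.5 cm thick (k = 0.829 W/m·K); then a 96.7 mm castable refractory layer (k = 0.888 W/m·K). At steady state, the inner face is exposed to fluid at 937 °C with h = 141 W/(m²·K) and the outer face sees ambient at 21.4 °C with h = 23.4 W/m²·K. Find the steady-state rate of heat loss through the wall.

Series thermal resistances, inner to outer:
  R_conv,in = 1/(hA) = 1/(141·11.3) = 6.276×10^-4 K/W
  R_fireclay brick = L/(kA) = 0.195/(0.829·11.3) = 0.02082 K/W
  R_castable refractory = L/(kA) = 0.0967/(0.888·11.3) = 0.009637 K/W
  R_conv,out = 1/(hA) = 1/(23.4·11.3) = 0.003782 K/W
ΣR = 6.276×10^-4 + 0.02082 + 0.009637 + 0.003782 = 0.03487 K/W
Q = ΔT/ΣR = (937 °C − 21.4 °C)/0.03487 = 26300 W

Q = 26.3 kW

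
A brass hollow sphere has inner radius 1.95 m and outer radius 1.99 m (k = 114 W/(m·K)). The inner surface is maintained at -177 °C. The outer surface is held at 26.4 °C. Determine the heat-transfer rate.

Q = 4πk·ΔT/(1/r₁ − 1/r₂) = 4π × 114 × 203.4 / (1/1.95 − 1/1.99) = 2.83×10^7 W

Q = 28300 kW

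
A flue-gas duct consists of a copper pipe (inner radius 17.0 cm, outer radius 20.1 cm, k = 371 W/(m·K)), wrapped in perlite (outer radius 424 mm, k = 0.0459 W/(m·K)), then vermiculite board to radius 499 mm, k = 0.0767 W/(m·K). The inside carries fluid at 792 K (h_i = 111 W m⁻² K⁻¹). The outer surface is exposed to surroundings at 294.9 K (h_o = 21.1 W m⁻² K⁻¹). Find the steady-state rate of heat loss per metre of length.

Q' = 169 W/m

Series thermal resistances, inner to outer:
  R'_conv,in = 1/(2πr h) = 1/(2π·0.170·111) = 0.008434 m·K/W
  R'_copper = ln(0.201/0.170)/(2πk) = 0.1675/(2π·371) = 7.186×10^-5 m·K/W
  R'_perlite = ln(0.424/0.201)/(2πk) = 0.7464/(2π·0.0459) = 2.588 m·K/W
  R'_vermiculite board = ln(0.499/0.424)/(2πk) = 0.1629/(2π·0.0767) = 0.3380 m·K/W
  R'_conv,out = 1/(2πr h) = 1/(2π·0.499·21.1) = 0.01512 m·K/W
ΣR = 0.008434 + 7.186×10^-5 + 2.588 + 0.3380 + 0.01512 = 2.950 m·K/W
Q' = ΔT/ΣR = (792 K − 294.9 K)/2.950 = 169 W/m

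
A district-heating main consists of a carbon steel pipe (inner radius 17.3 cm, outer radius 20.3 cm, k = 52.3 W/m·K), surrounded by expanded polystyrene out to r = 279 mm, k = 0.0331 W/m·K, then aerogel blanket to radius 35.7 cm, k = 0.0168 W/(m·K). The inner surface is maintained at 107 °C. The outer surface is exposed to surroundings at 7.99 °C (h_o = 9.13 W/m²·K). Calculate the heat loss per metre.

Q' = 25.3 W/m

Resistance network (inner→outer):
  R'_carbon steel = ln(0.203/0.173)/(2πk) = 0.1599/(2π·52.3) = 4.866×10^-4 m·K/W
  R'_expanded polystyrene = ln(0.279/0.203)/(2πk) = 0.3180/(2π·0.0331) = 1.529 m·K/W
  R'_aerogel blanket = ln(0.357/0.279)/(2πk) = 0.2465/(2π·0.0168) = 2.335 m·K/W
  R'_conv,out = 1/(2πr h) = 1/(2π·0.357·9.13) = 0.04883 m·K/W
ΣR = 4.866×10^-4 + 1.529 + 2.335 + 0.04883 = 3.913 m·K/W
Q' = ΔT/ΣR = (107 °C − 7.99 °C)/3.913 = 25.3 W/m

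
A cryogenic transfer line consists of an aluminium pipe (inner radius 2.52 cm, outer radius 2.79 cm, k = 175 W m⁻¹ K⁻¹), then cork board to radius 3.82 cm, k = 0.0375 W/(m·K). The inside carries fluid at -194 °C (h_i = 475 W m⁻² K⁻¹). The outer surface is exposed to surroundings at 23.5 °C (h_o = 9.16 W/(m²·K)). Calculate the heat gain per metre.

Q' = 121 W/m

Treat each layer as a resistance in series:
  R'_conv,in = 1/(2πr h) = 1/(2π·0.0252·475) = 0.01330 m·K/W
  R'_aluminium = ln(0.0279/0.0252)/(2πk) = 0.1018/(2π·175) = 9.257×10^-5 m·K/W
  R'_cork board = ln(0.0382/0.0279)/(2πk) = 0.3142/(2π·0.0375) = 1.334 m·K/W
  R'_conv,out = 1/(2πr h) = 1/(2π·0.0382·9.16) = 0.4548 m·K/W
ΣR = 0.01330 + 9.257×10^-5 + 1.334 + 0.4548 = 1.802 m·K/W
Q' = ΔT/ΣR = (-194 °C − 23.5 °C)/1.802 = -121 W/m
(Negative Q' ⇒ heat flows inward; heat gain = 121 W/m.)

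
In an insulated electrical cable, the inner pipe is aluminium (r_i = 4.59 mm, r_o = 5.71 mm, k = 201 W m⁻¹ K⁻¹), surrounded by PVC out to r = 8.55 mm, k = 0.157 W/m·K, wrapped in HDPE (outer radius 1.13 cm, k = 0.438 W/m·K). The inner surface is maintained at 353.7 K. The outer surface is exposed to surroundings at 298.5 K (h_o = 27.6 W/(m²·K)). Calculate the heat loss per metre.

Q' = 54.1 W/m

Resistance network (inner→outer):
  R'_aluminium = ln(0.00571/0.00459)/(2πk) = 0.2183/(2π·201) = 1.729×10^-4 m·K/W
  R'_PVC = ln(0.00855/0.00571)/(2πk) = 0.4037/(2π·0.157) = 0.4093 m·K/W
  R'_HDPE = ln(0.0113/0.00855)/(2πk) = 0.2789/(2π·0.438) = 0.1013 m·K/W
  R'_conv,out = 1/(2πr h) = 1/(2π·0.0113·27.6) = 0.5103 m·K/W
ΣR = 1.729×10^-4 + 0.4093 + 0.1013 + 0.5103 = 1.021 m·K/W
Q' = ΔT/ΣR = (353.7 K − 298.5 K)/1.021 = 54.1 W/m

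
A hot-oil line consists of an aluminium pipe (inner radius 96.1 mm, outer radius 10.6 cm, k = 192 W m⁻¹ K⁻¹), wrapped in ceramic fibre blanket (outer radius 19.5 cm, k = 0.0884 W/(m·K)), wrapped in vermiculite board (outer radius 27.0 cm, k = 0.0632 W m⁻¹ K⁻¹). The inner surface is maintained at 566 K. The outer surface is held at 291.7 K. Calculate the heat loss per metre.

Q' = 143 W/m

Treat each layer as a resistance in series:
  R'_aluminium = ln(0.106/0.0961)/(2πk) = 0.09805/(2π·192) = 8.128×10^-5 m·K/W
  R'_ceramic fibre blanket = ln(0.195/0.106)/(2πk) = 0.6096/(2π·0.0884) = 1.097 m·K/W
  R'_vermiculite board = ln(0.270/0.195)/(2πk) = 0.3254/(2π·0.0632) = 0.8195 m·K/W
ΣR = 8.128×10^-5 + 1.097 + 0.8195 = 1.917 m·K/W
Q' = ΔT/ΣR = (566 K − 291.7 K)/1.917 = 143 W/m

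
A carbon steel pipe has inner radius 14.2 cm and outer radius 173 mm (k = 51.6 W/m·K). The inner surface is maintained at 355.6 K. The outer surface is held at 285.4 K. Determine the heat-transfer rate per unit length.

Q' = 2πk·ΔT/ln(r₂/r₁) = 2π × 51.6 × 70.2 / ln(0.173/0.142) = 1.15×10^5 W/m

Q' = 1.15×10^5 W/m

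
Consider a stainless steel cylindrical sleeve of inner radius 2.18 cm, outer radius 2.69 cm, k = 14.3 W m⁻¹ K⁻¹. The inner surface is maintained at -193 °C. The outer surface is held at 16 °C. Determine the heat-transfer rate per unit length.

Q' = 89300 W/m

Q' = 2πk·ΔT/ln(r₂/r₁) = 2π × 14.3 × 209 / ln(0.0269/0.0218) = 89300 W/m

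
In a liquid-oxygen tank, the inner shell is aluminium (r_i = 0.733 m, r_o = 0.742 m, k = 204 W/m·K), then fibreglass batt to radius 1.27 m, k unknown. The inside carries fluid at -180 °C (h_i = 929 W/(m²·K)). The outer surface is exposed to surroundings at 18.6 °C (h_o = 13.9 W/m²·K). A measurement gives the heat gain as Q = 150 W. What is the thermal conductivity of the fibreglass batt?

k = 0.0338 W/m·K

ΣR = ΔT/Q = |-180 − 18.6|/150 = 1.324 K/W
Known resistances:
  R_conv,in = 1/(4πr²h) = 1/(4π·0.733²·929) = 1.594×10^-4 K/W
  R_aluminium = (1/0.733 − 1/0.742)/(4πk) = 0.01655/(4π·204) = 6.455×10^-6 K/W
  R_conv,out = 1/(4πr²h) = 1/(4π·1.27²·13.9) = 0.003550 K/W
R_fibreglass batt = ΣR − ΣR_known = 1.324 − 0.003716 = 1.320 K/W
(1/r₁−1/r₂)/(4πk) = 1.320 ⇒ k = 0.5603/(4π·1.320) = 0.0338 W/m·K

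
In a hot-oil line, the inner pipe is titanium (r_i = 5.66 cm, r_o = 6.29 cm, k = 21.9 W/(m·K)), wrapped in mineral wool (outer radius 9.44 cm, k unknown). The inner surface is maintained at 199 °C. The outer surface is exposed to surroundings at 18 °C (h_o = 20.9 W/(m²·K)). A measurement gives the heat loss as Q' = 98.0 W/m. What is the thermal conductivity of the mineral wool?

ΣR = ΔT/Q' = |199 − 18|/98.0 = 1.847 m·K/W
Known resistances:
  R'_titanium = ln(0.0629/0.0566)/(2πk) = 0.1055/(2π·21.9) = 7.670×10^-4 m·K/W
  R'_conv,out = 1/(2πr h) = 1/(2π·0.0944·20.9) = 0.08067 m·K/W
R_mineral wool = ΣR − ΣR_known = 1.847 − 0.08144 = 1.766 m·K/W
ln(r₂/r₁)/(2πk) = 1.766 ⇒ k = 0.4060/(2π·1.766) = 0.0366 W/m·K

k = 0.0366 W/m·K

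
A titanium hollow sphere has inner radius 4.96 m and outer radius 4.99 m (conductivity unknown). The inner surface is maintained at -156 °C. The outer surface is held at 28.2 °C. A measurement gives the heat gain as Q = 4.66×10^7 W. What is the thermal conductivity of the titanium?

k = 24.4 W/m·K

ΣR = ΔT/Q = |-156 − 28.2|/4.66×10^7 = 3.953×10^-6 K/W
(1/r₁−1/r₂)/(4πk) = 3.953×10^-6 ⇒ k = 0.001212/(4π·3.953×10^-6) = 24.4 W/m·K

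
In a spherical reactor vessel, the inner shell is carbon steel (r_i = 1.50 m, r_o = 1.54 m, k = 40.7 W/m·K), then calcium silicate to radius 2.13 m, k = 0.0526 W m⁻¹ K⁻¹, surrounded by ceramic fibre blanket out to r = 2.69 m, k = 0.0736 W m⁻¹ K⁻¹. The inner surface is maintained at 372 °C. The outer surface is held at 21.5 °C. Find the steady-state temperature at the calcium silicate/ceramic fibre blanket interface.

T = 120 °C

Series thermal resistances, inner to outer:
  R_carbon steel = (1/1.50 − 1/1.54)/(4πk) = 0.01732/(4π·40.7) = 3.386×10^-5 K/W
  R_calcium silicate = (1/1.54 − 1/2.13)/(4πk) = 0.1799/(4π·0.0526) = 0.2721 K/W
  R_ceramic fibre blanket = (1/2.13 − 1/2.69)/(4πk) = 0.09774/(4π·0.0736) = 0.1057 K/W
ΣR = 3.386×10^-5 + 0.2721 + 0.1057 = 0.3778 K/W
Q = ΔT/ΣR = (372 °C − 21.5 °C)/0.3778 = 927.7 W
From the inner boundary to the calcium silicate/ceramic fibre blanket interface, ΣR_partial = 0.2721 K/W.
T_interface = T_in − Q·ΣR_partial = 372 °C − (927.7)(0.2721) = 120 °C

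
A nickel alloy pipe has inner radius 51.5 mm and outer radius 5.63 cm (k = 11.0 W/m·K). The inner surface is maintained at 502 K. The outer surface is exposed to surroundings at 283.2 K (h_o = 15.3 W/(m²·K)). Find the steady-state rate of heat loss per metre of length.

Q' = 1180 W/m

Resistance network (inner→outer):
  R'_nickel alloy = ln(0.0563/0.0515)/(2πk) = 0.08911/(2π·11.0) = 0.001289 m·K/W
  R'_conv,out = 1/(2πr h) = 1/(2π·0.0563·15.3) = 0.1848 m·K/W
ΣR = 0.001289 + 0.1848 = 0.1861 m·K/W
Q' = ΔT/ΣR = (502 K − 283.2 K)/0.1861 = 1180 W/m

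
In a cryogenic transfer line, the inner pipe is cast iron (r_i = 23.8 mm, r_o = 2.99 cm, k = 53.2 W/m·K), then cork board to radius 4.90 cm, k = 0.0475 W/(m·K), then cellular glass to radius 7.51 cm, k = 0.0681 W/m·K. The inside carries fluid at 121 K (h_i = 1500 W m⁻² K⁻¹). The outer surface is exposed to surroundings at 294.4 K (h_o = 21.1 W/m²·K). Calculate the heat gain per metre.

Resistance network (inner→outer):
  R'_conv,in = 1/(2πr h) = 1/(2π·0.0238·1500) = 0.004458 m·K/W
  R'_cast iron = ln(0.0299/0.0238)/(2πk) = 0.2282/(2π·53.2) = 6.826×10^-4 m·K/W
  R'_cork board = ln(0.0490/0.0299)/(2πk) = 0.4940/(2π·0.0475) = 1.655 m·K/W
  R'_cellular glass = ln(0.0751/0.0490)/(2πk) = 0.4270/(2π·0.0681) = 0.9979 m·K/W
  R'_conv,out = 1/(2πr h) = 1/(2π·0.0751·21.1) = 0.1004 m·K/W
ΣR = 0.004458 + 6.826×10^-4 + 1.655 + 0.9979 + 0.1004 = 2.758 m·K/W
Q' = ΔT/ΣR = (121 K − 294.4 K)/2.758 = -62.9 W/m
(Negative Q' ⇒ heat flows inward; heat gain = 62.9 W/m.)

Q' = 62.9 W/m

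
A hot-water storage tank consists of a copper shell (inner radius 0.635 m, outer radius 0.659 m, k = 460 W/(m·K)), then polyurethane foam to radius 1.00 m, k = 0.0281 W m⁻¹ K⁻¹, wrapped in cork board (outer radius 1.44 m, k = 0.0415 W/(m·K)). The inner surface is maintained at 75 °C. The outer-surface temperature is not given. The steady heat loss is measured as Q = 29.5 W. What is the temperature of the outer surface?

Series resistances:
  R_copper = (1/0.635 − 1/0.659)/(4πk) = 0.05735/(4π·460) = 9.922×10^-6 K/W
  R_polyurethane foam = (1/0.659 − 1/1.00)/(4πk) = 0.5175/(4π·0.0281) = 1.465 K/W
  R_cork board = (1/1.00 − 1/1.44)/(4πk) = 0.3056/(4π·0.0415) = 0.5859 K/W
ΣR = 2.051 K/W
ΔT = Q·ΣR = 29.5 × 2.051 = 60.50 K
Heat flows outward, so T_out = T_in − ΔT = 75 − 60.50 = 14.5 °C

T_out = 14.5 °C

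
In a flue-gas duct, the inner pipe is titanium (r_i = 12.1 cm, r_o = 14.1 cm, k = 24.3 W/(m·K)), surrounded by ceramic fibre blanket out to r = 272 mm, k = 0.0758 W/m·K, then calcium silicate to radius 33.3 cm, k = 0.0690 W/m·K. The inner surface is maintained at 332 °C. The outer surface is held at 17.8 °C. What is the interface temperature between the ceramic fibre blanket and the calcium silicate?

Series thermal resistances, inner to outer:
  R'_titanium = ln(0.141/0.121)/(2πk) = 0.1530/(2π·24.3) = 0.001002 m·K/W
  R'_ceramic fibre blanket = ln(0.272/0.141)/(2πk) = 0.6570/(2π·0.0758) = 1.380 m·K/W
  R'_calcium silicate = ln(0.333/0.272)/(2πk) = 0.2023/(2π·0.0690) = 0.4667 m·K/W
ΣR = 0.001002 + 1.380 + 0.4667 = 1.848 m·K/W
Q' = ΔT/ΣR = (332 °C − 17.8 °C)/1.848 = 170.0 W/m
From the inner boundary to the ceramic fibre blanket/calcium silicate interface, ΣR_partial = 1.381 m·K/W.
T_interface = T_in − Q'·ΣR_partial = 332 °C − (170.0)(1.381) = 97.2 °C

T = 97.2 °C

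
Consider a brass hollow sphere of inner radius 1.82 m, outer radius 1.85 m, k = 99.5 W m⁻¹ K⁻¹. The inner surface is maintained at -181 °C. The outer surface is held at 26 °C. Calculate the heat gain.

Q = 2.90×10^7 W

Q = 4πk·ΔT/(1/r₁ − 1/r₂) = 4π × 99.5 × 207 / (1/1.82 − 1/1.85) = 2.90×10^7 W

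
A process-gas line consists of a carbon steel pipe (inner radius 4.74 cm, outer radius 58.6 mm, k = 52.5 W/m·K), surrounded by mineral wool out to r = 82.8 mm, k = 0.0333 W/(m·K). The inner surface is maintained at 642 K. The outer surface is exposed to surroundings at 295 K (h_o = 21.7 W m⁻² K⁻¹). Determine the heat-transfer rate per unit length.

Q' = 199 W/m

Series thermal resistances, inner to outer:
  R'_carbon steel = ln(0.0586/0.0474)/(2πk) = 0.2121/(2π·52.5) = 6.430×10^-4 m·K/W
  R'_mineral wool = ln(0.0828/0.0586)/(2πk) = 0.3457/(2π·0.0333) = 1.652 m·K/W
  R'_conv,out = 1/(2πr h) = 1/(2π·0.0828·21.7) = 0.08858 m·K/W
ΣR = 6.430×10^-4 + 1.652 + 0.08858 = 1.741 m·K/W
Q' = ΔT/ΣR = (642 K − 295 K)/1.741 = 199 W/m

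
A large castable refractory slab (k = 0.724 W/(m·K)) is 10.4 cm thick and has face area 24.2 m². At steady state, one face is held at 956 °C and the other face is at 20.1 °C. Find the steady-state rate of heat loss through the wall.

Q = 158 kW

Q = kA·ΔT/L = 0.724 × 24.2 × |956 °C − 20.1 °C| / 0.104 = 1.58×10^5 W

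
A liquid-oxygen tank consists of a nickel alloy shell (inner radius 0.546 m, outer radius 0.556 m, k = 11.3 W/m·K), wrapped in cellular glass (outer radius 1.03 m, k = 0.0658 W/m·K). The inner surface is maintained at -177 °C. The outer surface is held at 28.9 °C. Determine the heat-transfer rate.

Q = 206 W

Resistance network (inner→outer):
  R_nickel alloy = (1/0.546 − 1/0.556)/(4πk) = 0.03294/(4π·11.3) = 2.320×10^-4 K/W
  R_cellular glass = (1/0.556 − 1/1.03)/(4πk) = 0.8277/(4π·0.0658) = 1.001 K/W
ΣR = 2.320×10^-4 + 1.001 = 1.001 K/W
Q = ΔT/ΣR = (-177 °C − 28.9 °C)/1.001 = -206 W
(Negative Q ⇒ heat flows inward; heat gain = 206 W.)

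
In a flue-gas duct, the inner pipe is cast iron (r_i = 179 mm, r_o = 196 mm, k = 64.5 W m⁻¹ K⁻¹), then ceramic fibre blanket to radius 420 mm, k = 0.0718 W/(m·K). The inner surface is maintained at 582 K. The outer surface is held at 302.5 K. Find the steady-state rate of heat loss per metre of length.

Q' = 165 W/m

Treat each layer as a resistance in series:
  R'_cast iron = ln(0.196/0.179)/(2πk) = 0.09073/(2π·64.5) = 2.239×10^-4 m·K/W
  R'_ceramic fibre blanket = ln(0.420/0.196)/(2πk) = 0.7621/(2π·0.0718) = 1.689 m·K/W
ΣR = 2.239×10^-4 + 1.689 = 1.689 m·K/W
Q' = ΔT/ΣR = (582 K − 302.5 K)/1.689 = 165 W/m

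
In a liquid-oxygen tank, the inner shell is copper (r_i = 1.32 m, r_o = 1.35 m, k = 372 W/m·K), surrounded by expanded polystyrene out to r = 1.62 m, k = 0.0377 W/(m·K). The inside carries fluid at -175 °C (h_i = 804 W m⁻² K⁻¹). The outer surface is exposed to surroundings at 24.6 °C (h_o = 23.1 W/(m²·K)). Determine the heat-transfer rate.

Q = 762 W

Series thermal resistances, inner to outer:
  R_conv,in = 1/(4πr²h) = 1/(4π·1.32²·804) = 5.680×10^-5 K/W
  R_copper = (1/1.32 − 1/1.35)/(4πk) = 0.01684/(4π·372) = 3.601×10^-6 K/W
  R_expanded polystyrene = (1/1.35 − 1/1.62)/(4πk) = 0.1235/(4π·0.0377) = 0.2606 K/W
  R_conv,out = 1/(4πr²h) = 1/(4π·1.62²·23.1) = 0.001313 K/W
ΣR = 5.680×10^-5 + 3.601×10^-6 + 0.2606 + 0.001313 = 0.2620 K/W
Q = ΔT/ΣR = (-175 °C − 24.6 °C)/0.2620 = -762 W
(Negative Q ⇒ heat flows inward; heat gain = 762 W.)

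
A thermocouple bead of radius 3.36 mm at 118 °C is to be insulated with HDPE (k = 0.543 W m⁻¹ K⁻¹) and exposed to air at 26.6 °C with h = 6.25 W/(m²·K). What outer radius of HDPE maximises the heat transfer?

For a sphere, r_cr = 2k_ins/h = 2·0.543/6.25 = 0.174 m = 17.4 cm

r_cr = 17.4 cm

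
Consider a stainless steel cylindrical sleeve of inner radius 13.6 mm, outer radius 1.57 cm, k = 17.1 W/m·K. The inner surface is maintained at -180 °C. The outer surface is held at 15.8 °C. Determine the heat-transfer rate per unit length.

Q' = 147 kW/m

Q' = 2πk·ΔT/ln(r₂/r₁) = 2π × 17.1 × 195.8 / ln(0.0157/0.0136) = 1.47×10^5 W/m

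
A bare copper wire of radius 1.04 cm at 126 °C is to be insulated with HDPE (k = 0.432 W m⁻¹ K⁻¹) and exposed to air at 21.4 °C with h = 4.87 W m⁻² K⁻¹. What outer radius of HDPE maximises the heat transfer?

r_cr = 8.87 cm

For a cylinder, r_cr = k_ins/h = 0.432/4.87 = 0.0887 m = 8.87 cm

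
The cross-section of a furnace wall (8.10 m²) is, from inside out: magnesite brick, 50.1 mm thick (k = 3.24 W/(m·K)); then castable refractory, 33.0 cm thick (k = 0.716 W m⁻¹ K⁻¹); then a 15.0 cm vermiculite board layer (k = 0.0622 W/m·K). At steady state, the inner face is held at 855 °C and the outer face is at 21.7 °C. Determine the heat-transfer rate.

Q = 2.34 kW

Series thermal resistances, inner to outer:
  R_magnesite brick = L/(kA) = 0.0501/(3.24·8.10) = 0.001909 K/W
  R_castable refractory = L/(kA) = 0.330/(0.716·8.10) = 0.05690 K/W
  R_vermiculite board = L/(kA) = 0.150/(0.0622·8.10) = 0.2977 K/W
ΣR = 0.001909 + 0.05690 + 0.2977 = 0.3565 K/W
Q = ΔT/ΣR = (855 °C − 21.7 °C)/0.3565 = 2340 W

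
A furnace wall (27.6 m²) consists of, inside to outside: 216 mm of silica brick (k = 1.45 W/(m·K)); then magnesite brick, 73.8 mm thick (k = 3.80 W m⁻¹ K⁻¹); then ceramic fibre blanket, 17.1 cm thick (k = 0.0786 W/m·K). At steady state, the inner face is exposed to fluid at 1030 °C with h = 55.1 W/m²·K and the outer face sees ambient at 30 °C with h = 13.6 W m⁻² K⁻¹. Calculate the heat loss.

Q = 11.3 kW

Series thermal resistances, inner to outer:
  R_conv,in = 1/(hA) = 1/(55.1·27.6) = 6.576×10^-4 K/W
  R_silica brick = L/(kA) = 0.216/(1.45·27.6) = 0.005397 K/W
  R_magnesite brick = L/(kA) = 0.0738/(3.80·27.6) = 7.037×10^-4 K/W
  R_ceramic fibre blanket = L/(kA) = 0.171/(0.0786·27.6) = 0.07883 K/W
  R_conv,out = 1/(hA) = 1/(13.6·27.6) = 0.002664 K/W
ΣR = 6.576×10^-4 + 0.005397 + 7.037×10^-4 + 0.07883 + 0.002664 = 0.08825 K/W
Q = ΔT/ΣR = (1030 °C − 30 °C)/0.08825 = 11300 W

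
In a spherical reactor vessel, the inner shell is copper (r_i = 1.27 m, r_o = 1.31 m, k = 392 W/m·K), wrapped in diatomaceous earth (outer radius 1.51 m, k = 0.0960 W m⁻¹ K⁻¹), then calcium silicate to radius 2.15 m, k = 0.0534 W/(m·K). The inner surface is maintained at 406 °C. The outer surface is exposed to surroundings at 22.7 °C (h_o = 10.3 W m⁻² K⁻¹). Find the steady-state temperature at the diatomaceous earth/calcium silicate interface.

Treat each layer as a resistance in series:
  R_copper = (1/1.27 − 1/1.31)/(4πk) = 0.02404/(4π·392) = 4.881×10^-6 K/W
  R_diatomaceous earth = (1/1.31 − 1/1.51)/(4πk) = 0.1011/(4π·0.0960) = 0.08381 K/W
  R_calcium silicate = (1/1.51 − 1/2.15)/(4πk) = 0.1971/(4π·0.0534) = 0.2938 K/W
  R_conv,out = 1/(4πr²h) = 1/(4π·2.15²·10.3) = 0.001671 K/W
ΣR = 4.881×10^-6 + 0.08381 + 0.2938 + 0.001671 = 0.3793 K/W
Q = ΔT/ΣR = (406 °C − 22.7 °C)/0.3793 = 1011 W
From the inner boundary to the diatomaceous earth/calcium silicate interface, ΣR_partial = 0.08381 K/W.
T_interface = T_in − Q·ΣR_partial = 406 °C − (1011)(0.08381) = 321 °C

T = 321 °C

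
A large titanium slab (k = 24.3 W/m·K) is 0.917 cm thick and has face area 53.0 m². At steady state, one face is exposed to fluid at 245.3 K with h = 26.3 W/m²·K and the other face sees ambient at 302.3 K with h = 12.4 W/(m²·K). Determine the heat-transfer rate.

Q = 25400 W

Resistance network (inner→outer):
  R_conv,in = 1/(hA) = 1/(26.3·53.0) = 7.174×10^-4 K/W
  R_titanium = L/(kA) = 0.00917/(24.3·53.0) = 7.120×10^-6 K/W
  R_conv,out = 1/(hA) = 1/(12.4·53.0) = 0.001522 K/W
ΣR = 7.174×10^-4 + 7.120×10^-6 + 0.001522 = 0.002247 K/W
Q = ΔT/ΣR = (245.3 K − 302.3 K)/0.002247 = -25400 W
(Negative Q ⇒ heat flows inward; heat gain = 25400 W.)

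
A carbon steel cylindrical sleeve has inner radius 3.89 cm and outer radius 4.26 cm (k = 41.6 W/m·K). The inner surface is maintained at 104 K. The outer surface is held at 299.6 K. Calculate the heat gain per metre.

Q' = 5.63×10^5 W/m

Q' = 2πk·ΔT/ln(r₂/r₁) = 2π × 41.6 × 195.6 / ln(0.0426/0.0389) = 5.63×10^5 W/m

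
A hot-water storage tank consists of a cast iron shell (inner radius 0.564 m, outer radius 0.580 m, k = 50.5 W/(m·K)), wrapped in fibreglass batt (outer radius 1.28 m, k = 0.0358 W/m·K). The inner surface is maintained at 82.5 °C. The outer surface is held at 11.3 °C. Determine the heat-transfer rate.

Q = 34.0 W

Series thermal resistances, inner to outer:
  R_cast iron = (1/0.564 − 1/0.580)/(4πk) = 0.04891/(4π·50.5) = 7.707×10^-5 K/W
  R_fibreglass batt = (1/0.580 − 1/1.28)/(4πk) = 0.9429/(4π·0.0358) = 2.096 K/W
ΣR = 7.707×10^-5 + 2.096 = 2.096 K/W
Q = ΔT/ΣR = (82.5 °C − 11.3 °C)/2.096 = 34.0 W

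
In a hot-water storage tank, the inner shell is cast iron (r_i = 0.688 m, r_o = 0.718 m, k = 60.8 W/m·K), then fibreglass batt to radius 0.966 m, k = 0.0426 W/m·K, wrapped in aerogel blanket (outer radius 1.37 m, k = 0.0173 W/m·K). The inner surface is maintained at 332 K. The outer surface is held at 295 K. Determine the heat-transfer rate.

Q = 17.9 W

Treat each layer as a resistance in series:
  R_cast iron = (1/0.688 − 1/0.718)/(4πk) = 0.06073/(4π·60.8) = 7.949×10^-5 K/W
  R_fibreglass batt = (1/0.718 − 1/0.966)/(4πk) = 0.3576/(4π·0.0426) = 0.6679 K/W
  R_aerogel blanket = (1/0.966 − 1/1.37)/(4πk) = 0.3053/(4π·0.0173) = 1.404 K/W
ΣR = 7.949×10^-5 + 0.6679 + 1.404 = 2.072 K/W
Q = ΔT/ΣR = (332 K − 295 K)/2.072 = 17.9 W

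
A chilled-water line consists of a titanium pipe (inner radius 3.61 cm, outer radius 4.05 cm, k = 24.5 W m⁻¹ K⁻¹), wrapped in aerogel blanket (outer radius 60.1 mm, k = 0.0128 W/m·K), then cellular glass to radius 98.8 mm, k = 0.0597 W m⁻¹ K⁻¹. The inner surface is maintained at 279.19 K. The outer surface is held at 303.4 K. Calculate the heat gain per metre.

Q' = 3.88 W/m

Series thermal resistances, inner to outer:
  R'_titanium = ln(0.0405/0.0361)/(2πk) = 0.1150/(2π·24.5) = 7.471×10^-4 m·K/W
  R'_aerogel blanket = ln(0.0601/0.0405)/(2πk) = 0.3947/(2π·0.0128) = 4.908 m·K/W
  R'_cellular glass = ln(0.0988/0.0601)/(2πk) = 0.4971/(2π·0.0597) = 1.325 m·K/W
ΣR = 7.471×10^-4 + 4.908 + 1.325 = 6.234 m·K/W
Q' = ΔT/ΣR = (279.19 K − 303.4 K)/6.234 = -3.88 W/m
(Negative Q' ⇒ heat flows inward; heat gain = 3.88 W/m.)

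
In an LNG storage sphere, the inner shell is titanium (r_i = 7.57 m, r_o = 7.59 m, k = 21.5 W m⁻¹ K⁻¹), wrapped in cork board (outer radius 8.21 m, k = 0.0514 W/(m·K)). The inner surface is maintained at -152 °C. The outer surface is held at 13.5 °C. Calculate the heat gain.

Treat each layer as a resistance in series:
  R_titanium = (1/7.57 − 1/7.59)/(4πk) = 3.481×10^-4/(4π·21.5) = 1.288×10^-6 K/W
  R_cork board = (1/7.59 − 1/8.21)/(4πk) = 0.009950/(4π·0.0514) = 0.01540 K/W
ΣR = 1.288×10^-6 + 0.01540 = 0.01540 K/W
Q = ΔT/ΣR = (-152 °C − 13.5 °C)/0.01540 = -10700 W
(Negative Q ⇒ heat flows inward; heat gain = 10700 W.)

Q = 10700 W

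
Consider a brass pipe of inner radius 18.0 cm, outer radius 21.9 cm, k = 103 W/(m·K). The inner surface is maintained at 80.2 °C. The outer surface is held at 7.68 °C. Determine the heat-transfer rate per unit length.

Q' = 2πk·ΔT/ln(r₂/r₁) = 2π × 103 × 72.52 / ln(0.219/0.180) = 2.39×10^5 W/m

Q' = 2.39×10^5 W/m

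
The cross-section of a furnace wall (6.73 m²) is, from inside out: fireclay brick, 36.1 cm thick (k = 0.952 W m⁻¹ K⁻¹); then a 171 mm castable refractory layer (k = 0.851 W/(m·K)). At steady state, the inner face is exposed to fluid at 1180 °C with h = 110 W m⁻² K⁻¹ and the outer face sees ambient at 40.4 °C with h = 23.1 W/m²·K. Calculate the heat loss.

Series thermal resistances, inner to outer:
  R_conv,in = 1/(hA) = 1/(110·6.73) = 0.001351 K/W
  R_fireclay brick = L/(kA) = 0.361/(0.952·6.73) = 0.05634 K/W
  R_castable refractory = L/(kA) = 0.171/(0.851·6.73) = 0.02986 K/W
  R_conv,out = 1/(hA) = 1/(23.1·6.73) = 0.006432 K/W
ΣR = 0.001351 + 0.05634 + 0.02986 + 0.006432 = 0.09398 K/W
Q = ΔT/ΣR = (1180 °C − 40.4 °C)/0.09398 = 12100 W

Q = 12.1 kW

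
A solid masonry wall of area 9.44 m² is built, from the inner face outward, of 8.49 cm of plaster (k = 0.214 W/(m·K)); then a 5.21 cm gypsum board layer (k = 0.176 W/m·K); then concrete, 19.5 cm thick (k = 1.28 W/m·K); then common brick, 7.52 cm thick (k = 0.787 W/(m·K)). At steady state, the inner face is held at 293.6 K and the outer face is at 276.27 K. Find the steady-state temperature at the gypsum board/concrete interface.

T = 280.84 K

Treat each layer as a resistance in series:
  R_plaster = L/(kA) = 0.0849/(0.214·9.44) = 0.04203 K/W
  R_gypsum board = L/(kA) = 0.0521/(0.176·9.44) = 0.03136 K/W
  R_concrete = L/(kA) = 0.195/(1.28·9.44) = 0.01614 K/W
  R_common brick = L/(kA) = 0.0752/(0.787·9.44) = 0.01012 K/W
ΣR = 0.04203 + 0.03136 + 0.01614 + 0.01012 = 0.09965 K/W
Q = ΔT/ΣR = (293.6 K − 276.27 K)/0.09965 = 173.9 W
From the inner boundary to the gypsum board/concrete interface, ΣR_partial = 0.07339 K/W.
T_interface = T_in − Q·ΣR_partial = 293.6 K − (173.9)(0.07339) = 280.84 K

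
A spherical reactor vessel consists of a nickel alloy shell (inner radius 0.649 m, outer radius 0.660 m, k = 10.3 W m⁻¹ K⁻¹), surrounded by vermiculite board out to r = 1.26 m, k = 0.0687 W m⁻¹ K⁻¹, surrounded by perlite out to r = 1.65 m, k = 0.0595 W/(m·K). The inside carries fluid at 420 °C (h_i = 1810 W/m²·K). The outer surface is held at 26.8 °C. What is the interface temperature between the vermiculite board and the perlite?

Resistance network (inner→outer):
  R_conv,in = 1/(4πr²h) = 1/(4π·0.649²·1810) = 1.044×10^-4 K/W
  R_nickel alloy = (1/0.649 − 1/0.660)/(4πk) = 0.02568/(4π·10.3) = 1.984×10^-4 K/W
  R_vermiculite board = (1/0.660 − 1/1.26)/(4πk) = 0.7215/(4π·0.0687) = 0.8357 K/W
  R_perlite = (1/1.26 − 1/1.65)/(4πk) = 0.1876/(4π·0.0595) = 0.2509 K/W
ΣR = 1.044×10^-4 + 1.984×10^-4 + 0.8357 + 0.2509 = 1.087 K/W
Q = ΔT/ΣR = (420 °C − 26.8 °C)/1.087 = 361.7 W
From the inner boundary to the vermiculite board/perlite interface, ΣR_partial = 0.8360 K/W.
T_interface = T_in − Q·ΣR_partial = 420 °C − (361.7)(0.8360) = 118 °C

T = 118 °C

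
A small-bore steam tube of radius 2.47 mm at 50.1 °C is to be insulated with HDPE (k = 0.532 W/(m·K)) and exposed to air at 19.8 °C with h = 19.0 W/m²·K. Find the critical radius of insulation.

For a cylinder, r_cr = k_ins/h = 0.532/19.0 = 0.0280 m = 2.80 cm

r_cr = 2.80 cm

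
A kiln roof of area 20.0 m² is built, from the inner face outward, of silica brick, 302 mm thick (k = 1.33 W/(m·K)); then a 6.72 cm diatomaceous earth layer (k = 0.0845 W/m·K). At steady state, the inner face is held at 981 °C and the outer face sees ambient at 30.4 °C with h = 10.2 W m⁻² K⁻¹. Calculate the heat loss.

Q = 17.0 kW

Resistance network (inner→outer):
  R_silica brick = L/(kA) = 0.302/(1.33·20.0) = 0.01135 K/W
  R_diatomaceous earth = L/(kA) = 0.0672/(0.0845·20.0) = 0.03976 K/W
  R_conv,out = 1/(hA) = 1/(10.2·20.0) = 0.004902 K/W
ΣR = 0.01135 + 0.03976 + 0.004902 = 0.05601 K/W
Q = ΔT/ΣR = (981 °C − 30.4 °C)/0.05601 = 17000 W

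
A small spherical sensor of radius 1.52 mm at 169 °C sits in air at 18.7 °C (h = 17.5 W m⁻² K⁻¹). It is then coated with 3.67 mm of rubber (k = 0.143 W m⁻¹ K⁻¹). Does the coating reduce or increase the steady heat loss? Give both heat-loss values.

increases: 0.0764 → 0.351 W

Critical radius for a sphere: r_cr = 2k/h = 0.0163 m = 1.63 cm.
Outer radius after coating: r₂ = 0.00152 + 0.00367 = 0.00519 m.
Since r₁ < r_cr and r₂ ≤ r_cr, the coating moves toward the maximum at r_cr — heat loss rises.
Bare: R = 1/(4πr₁²h) = 1968 K/W; Q = 150.3/1968 = 0.0764 W.
Coated: R = R_cond + R_conv = 427.7 K/W; Q = 150.3/427.7 = 0.351 W.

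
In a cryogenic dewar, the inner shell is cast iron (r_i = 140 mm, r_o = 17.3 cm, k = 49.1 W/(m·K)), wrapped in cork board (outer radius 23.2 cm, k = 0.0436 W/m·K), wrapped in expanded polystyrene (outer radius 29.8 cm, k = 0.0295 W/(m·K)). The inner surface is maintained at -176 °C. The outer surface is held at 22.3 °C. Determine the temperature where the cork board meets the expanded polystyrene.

T = -74.8 °C

Resistance network (inner→outer):
  R_cast iron = (1/0.140 − 1/0.173)/(4πk) = 1.363/(4π·49.1) = 0.002208 K/W
  R_cork board = (1/0.173 − 1/0.232)/(4πk) = 1.470/(4π·0.0436) = 2.683 K/W
  R_expanded polystyrene = (1/0.232 − 1/0.298)/(4πk) = 0.9546/(4π·0.0295) = 2.575 K/W
ΣR = 0.002208 + 2.683 + 2.575 = 5.260 K/W
Q = ΔT/ΣR = (-176 °C − 22.3 °C)/5.260 = -37.70 W
From the inner boundary to the cork board/expanded polystyrene interface, ΣR_partial = 2.685 K/W.
T_interface = T_in − Q·ΣR_partial = -176 °C − (-37.70)(2.685) = -74.8 °C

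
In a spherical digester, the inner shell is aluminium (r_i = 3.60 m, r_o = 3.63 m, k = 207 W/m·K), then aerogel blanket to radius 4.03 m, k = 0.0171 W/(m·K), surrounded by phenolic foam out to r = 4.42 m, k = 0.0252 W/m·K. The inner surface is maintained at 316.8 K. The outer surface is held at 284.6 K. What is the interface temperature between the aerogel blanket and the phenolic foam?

Resistance network (inner→outer):
  R_aluminium = (1/3.60 − 1/3.63)/(4πk) = 0.002296/(4π·207) = 8.825×10^-7 K/W
  R_aerogel blanket = (1/3.63 − 1/4.03)/(4πk) = 0.02734/(4π·0.0171) = 0.1272 K/W
  R_phenolic foam = (1/4.03 − 1/4.42)/(4πk) = 0.02189/(4π·0.0252) = 0.06914 K/W
ΣR = 8.825×10^-7 + 0.1272 + 0.06914 = 0.1963 K/W
Q = ΔT/ΣR = (316.8 K − 284.6 K)/0.1963 = 164.0 W
From the inner boundary to the aerogel blanket/phenolic foam interface, ΣR_partial = 0.1272 K/W.
T_interface = T_in − Q·ΣR_partial = 316.8 K − (164.0)(0.1272) = 295.9 K

T = 295.9 K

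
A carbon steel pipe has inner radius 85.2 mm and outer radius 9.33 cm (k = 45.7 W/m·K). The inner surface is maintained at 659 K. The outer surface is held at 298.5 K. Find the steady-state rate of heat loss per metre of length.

Q' = 2πk·ΔT/ln(r₂/r₁) = 2π × 45.7 × 360.5 / ln(0.0933/0.0852) = 1.14×10^6 W/m

Q' = 1.14×10^6 W/m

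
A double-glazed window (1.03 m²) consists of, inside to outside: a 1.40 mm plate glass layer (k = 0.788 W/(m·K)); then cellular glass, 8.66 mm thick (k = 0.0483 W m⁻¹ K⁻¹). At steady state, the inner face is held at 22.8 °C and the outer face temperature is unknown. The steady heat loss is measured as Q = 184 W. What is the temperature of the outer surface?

T_out = -9.55 °C

Sum the resistances:
  R_plate glass = L/(kA) = 0.00140/(0.788·1.03) = 0.001725 K/W
  R_cellular glass = L/(kA) = 0.00866/(0.0483·1.03) = 0.1741 K/W
ΣR = 0.1758 K/W
ΔT = Q·ΣR = 184 × 0.1758 = 32.35 K
Heat flows outward, so T_out = T_in − ΔT = 22.8 − 32.35 = -9.55 °C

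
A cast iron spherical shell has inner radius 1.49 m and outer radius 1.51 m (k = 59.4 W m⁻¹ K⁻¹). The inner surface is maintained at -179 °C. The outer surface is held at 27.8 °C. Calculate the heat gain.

Q = 17400 kW

Q = 4πk·ΔT/(1/r₁ − 1/r₂) = 4π × 59.4 × 206.8 / (1/1.49 − 1/1.51) = 1.74×10^7 W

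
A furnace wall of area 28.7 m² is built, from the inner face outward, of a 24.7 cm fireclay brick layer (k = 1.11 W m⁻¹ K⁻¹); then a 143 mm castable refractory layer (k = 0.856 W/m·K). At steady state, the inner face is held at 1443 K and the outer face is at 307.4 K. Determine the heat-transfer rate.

Q = 83700 W

Treat each layer as a resistance in series:
  R_fireclay brick = L/(kA) = 0.247/(1.11·28.7) = 0.007753 K/W
  R_castable refractory = L/(kA) = 0.143/(0.856·28.7) = 0.005821 K/W
ΣR = 0.007753 + 0.005821 = 0.01357 K/W
Q = ΔT/ΣR = (1443 K − 307.4 K)/0.01357 = 83700 W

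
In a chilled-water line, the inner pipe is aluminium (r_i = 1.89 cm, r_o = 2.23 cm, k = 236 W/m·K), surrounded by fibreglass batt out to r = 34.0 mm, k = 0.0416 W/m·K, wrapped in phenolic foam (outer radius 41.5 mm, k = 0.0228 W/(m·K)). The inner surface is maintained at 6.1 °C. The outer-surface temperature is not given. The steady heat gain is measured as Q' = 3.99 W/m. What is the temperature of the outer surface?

Sum the resistances:
  R'_aluminium = ln(0.0223/0.0189)/(2πk) = 0.1654/(2π·236) = 1.116×10^-4 m·K/W
  R'_fibreglass batt = ln(0.0340/0.0223)/(2πk) = 0.4218/(2π·0.0416) = 1.614 m·K/W
  R'_phenolic foam = ln(0.0415/0.0340)/(2πk) = 0.1993/(2π·0.0228) = 1.391 m·K/W
ΣR = 3.005 m·K/W
ΔT = Q'·ΣR = 3.99 × 3.005 = 11.99 K
Heat flows inward, so T_out = T_in + ΔT = 6.1 + 11.99 = 18.1 °C

T_out = 18.1 °C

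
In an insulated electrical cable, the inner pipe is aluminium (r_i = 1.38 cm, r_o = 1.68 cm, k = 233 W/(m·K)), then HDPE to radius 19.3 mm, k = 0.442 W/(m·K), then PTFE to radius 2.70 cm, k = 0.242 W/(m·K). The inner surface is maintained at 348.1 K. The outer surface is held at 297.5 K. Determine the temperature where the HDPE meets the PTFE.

T = 338.7 K

Series thermal resistances, inner to outer:
  R'_aluminium = ln(0.0168/0.0138)/(2πk) = 0.1967/(2π·233) = 1.344×10^-4 m·K/W
  R'_HDPE = ln(0.0193/0.0168)/(2πk) = 0.1387/(2π·0.442) = 0.04995 m·K/W
  R'_PTFE = ln(0.0270/0.0193)/(2πk) = 0.3357/(2π·0.242) = 0.2208 m·K/W
ΣR = 1.344×10^-4 + 0.04995 + 0.2208 = 0.2709 m·K/W
Q' = ΔT/ΣR = (348.1 K − 297.5 K)/0.2709 = 186.8 W/m
From the inner boundary to the HDPE/PTFE interface, ΣR_partial = 0.05008 m·K/W.
T_interface = T_in − Q'·ΣR_partial = 348.1 K − (186.8)(0.05008) = 338.7 K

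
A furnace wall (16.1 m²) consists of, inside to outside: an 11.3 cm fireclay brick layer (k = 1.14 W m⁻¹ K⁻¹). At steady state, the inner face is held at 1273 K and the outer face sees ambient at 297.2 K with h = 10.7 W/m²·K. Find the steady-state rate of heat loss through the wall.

Q = 81.6 kW

Resistance network (inner→outer):
  R_fireclay brick = L/(kA) = 0.113/(1.14·16.1) = 0.006157 K/W
  R_conv,out = 1/(hA) = 1/(10.7·16.1) = 0.005805 K/W
ΣR = 0.006157 + 0.005805 = 0.01196 K/W
Q = ΔT/ΣR = (1273 K − 297.2 K)/0.01196 = 81600 W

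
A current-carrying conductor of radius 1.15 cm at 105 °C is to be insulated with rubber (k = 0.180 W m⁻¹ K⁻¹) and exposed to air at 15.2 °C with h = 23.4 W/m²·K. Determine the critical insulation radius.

For a cylinder, r_cr = k_ins/h = 0.180/23.4 = 0.00769 m = 0.769 cm

r_cr = 0.769 cm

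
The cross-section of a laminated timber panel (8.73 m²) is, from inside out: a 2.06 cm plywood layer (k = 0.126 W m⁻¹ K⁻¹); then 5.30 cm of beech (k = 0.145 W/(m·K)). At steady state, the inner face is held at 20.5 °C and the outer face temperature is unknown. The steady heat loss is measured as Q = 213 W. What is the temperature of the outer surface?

T_out = 7.59 °C

Series resistances:
  R_plywood = L/(kA) = 0.0206/(0.126·8.73) = 0.01873 K/W
  R_beech = L/(kA) = 0.0530/(0.145·8.73) = 0.04187 K/W
ΣR = 0.06060 K/W
ΔT = Q·ΣR = 213 × 0.06060 = 12.91 K
Heat flows outward, so T_out = T_in − ΔT = 20.5 − 12.91 = 7.59 °C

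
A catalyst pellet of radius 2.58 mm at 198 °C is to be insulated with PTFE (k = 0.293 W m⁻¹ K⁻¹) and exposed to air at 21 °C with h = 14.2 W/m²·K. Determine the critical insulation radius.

r_cr = 4.13 cm

For a sphere, r_cr = 2k_ins/h = 2·0.293/14.2 = 0.0413 m = 4.13 cm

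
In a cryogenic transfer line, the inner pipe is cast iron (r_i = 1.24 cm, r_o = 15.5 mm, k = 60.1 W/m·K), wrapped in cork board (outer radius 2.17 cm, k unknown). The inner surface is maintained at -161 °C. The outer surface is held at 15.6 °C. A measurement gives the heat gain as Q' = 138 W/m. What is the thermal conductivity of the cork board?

k = 0.0419 W/m·K

ΣR = ΔT/Q' = |-161 − 15.6|/138 = 1.280 m·K/W
Known resistances:
  R'_cast iron = ln(0.0155/0.0124)/(2πk) = 0.2231/(2π·60.1) = 5.909×10^-4 m·K/W
R_cork board = ΣR − ΣR_known = 1.280 − 5.909×10^-4 = 1.279 m·K/W
ln(r₂/r₁)/(2πk) = 1.279 ⇒ k = 0.3365/(2π·1.279) = 0.0419 W/m·K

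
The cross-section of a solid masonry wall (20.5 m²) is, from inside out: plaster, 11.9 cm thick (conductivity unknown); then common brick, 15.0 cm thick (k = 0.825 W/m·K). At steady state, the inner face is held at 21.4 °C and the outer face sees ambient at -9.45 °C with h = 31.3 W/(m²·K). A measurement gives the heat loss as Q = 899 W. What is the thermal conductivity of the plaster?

ΣR = ΔT/Q = |21.4 − -9.45|/899 = 0.03432 K/W
Known resistances:
  R_common brick = L/(kA) = 0.150/(0.825·20.5) = 0.008869 K/W
  R_conv,out = 1/(hA) = 1/(31.3·20.5) = 0.001558 K/W
R_plaster = ΣR − ΣR_known = 0.03432 − 0.01043 = 0.02389 K/W
L/(kA) = 0.02389 ⇒ k = 0.119/(0.02389·20.5) = 0.243 W/m·K

k = 0.243 W/m·K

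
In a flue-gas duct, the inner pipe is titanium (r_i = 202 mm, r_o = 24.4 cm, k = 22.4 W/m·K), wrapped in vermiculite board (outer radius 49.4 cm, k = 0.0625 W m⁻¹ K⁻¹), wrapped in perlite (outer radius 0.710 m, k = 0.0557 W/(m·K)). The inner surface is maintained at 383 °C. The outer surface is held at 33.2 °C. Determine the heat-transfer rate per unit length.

Treat each layer as a resistance in series:
  R'_titanium = ln(0.244/0.202)/(2πk) = 0.1889/(2π·22.4) = 0.001342 m·K/W
  R'_vermiculite board = ln(0.494/0.244)/(2πk) = 0.7054/(2π·0.0625) = 1.796 m·K/W
  R'_perlite = ln(0.710/0.494)/(2πk) = 0.3627/(2π·0.0557) = 1.036 m·K/W
ΣR = 0.001342 + 1.796 + 1.036 = 2.833 m·K/W
Q' = ΔT/ΣR = (383 °C − 33.2 °C)/2.833 = 123 W/m

Q' = 123 W/m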